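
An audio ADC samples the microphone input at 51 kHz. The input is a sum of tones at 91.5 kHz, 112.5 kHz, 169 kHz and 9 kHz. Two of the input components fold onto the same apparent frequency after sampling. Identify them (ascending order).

fs/2 = 25.5 kHz.
91.5 kHz mod fs = 40.5 kHz.
40.5 kHz > fs/2 = 25.5 kHz, folds to fs − 40.5 kHz = 10.5 kHz.
112.5 kHz mod fs = 10.5 kHz.
10.5 kHz ≤ fs/2 = 25.5 kHz, appears at 10.5 kHz.
169 kHz mod fs = 16 kHz.
16 kHz ≤ fs/2 = 25.5 kHz, appears at 16 kHz.
9 kHz ≤ fs/2 = 25.5 kHz, passes unchanged.
91.5 kHz and 112.5 kHz both map to 10.5 kHz.

91.5 kHz, 112.5 kHz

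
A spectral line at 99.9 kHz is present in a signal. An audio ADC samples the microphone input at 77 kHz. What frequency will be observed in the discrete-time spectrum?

99.9 kHz mod fs = 22.9 kHz.
22.9 kHz ≤ fs/2 = 38.5 kHz, appears at 22.9 kHz.

22.9 kHz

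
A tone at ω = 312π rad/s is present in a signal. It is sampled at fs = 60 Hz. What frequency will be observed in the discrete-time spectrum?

ω = 312π rad/s → f = ω/(2π) = 156 Hz.
156 Hz mod fs = 36 Hz.
36 Hz > fs/2 = 30 Hz, folds to fs − 36 Hz = 24 Hz.

24 Hz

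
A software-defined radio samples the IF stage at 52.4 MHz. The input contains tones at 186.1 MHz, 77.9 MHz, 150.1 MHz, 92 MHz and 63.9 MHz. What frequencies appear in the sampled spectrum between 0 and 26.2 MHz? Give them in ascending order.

fs/2 = 26.2 MHz.
186.1 MHz mod fs = 28.9 MHz.
28.9 MHz > fs/2 = 26.2 MHz, folds to fs − 28.9 MHz = 23.5 MHz.
77.9 MHz mod fs = 25.5 MHz.
25.5 MHz ≤ fs/2 = 26.2 MHz, appears at 25.5 MHz.
150.1 MHz mod fs = 45.3 MHz.
45.3 MHz > fs/2 = 26.2 MHz, folds to fs − 45.3 MHz = 7.1 MHz.
92 MHz mod fs = 39.6 MHz.
39.6 MHz > fs/2 = 26.2 MHz, folds to fs − 39.6 MHz = 12.8 MHz.
63.9 MHz mod fs = 11.5 MHz.
11.5 MHz ≤ fs/2 = 26.2 MHz, appears at 11.5 MHz.
Distinct values: {7.1 MHz, 11.5 MHz, 12.8 MHz, 23.5 MHz, 25.5 MHz}.

7.1 MHz, 11.5 MHz, 12.8 MHz, 23.5 MHz, 25.5 MHz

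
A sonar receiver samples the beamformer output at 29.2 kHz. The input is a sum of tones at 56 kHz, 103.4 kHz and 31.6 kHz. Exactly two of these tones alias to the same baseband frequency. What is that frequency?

fs/2 = 14.6 kHz.
56 kHz mod fs = 26.8 kHz.
26.8 kHz > fs/2 = 14.6 kHz, folds to fs − 26.8 kHz = 2.4 kHz.
103.4 kHz mod fs = 15.8 kHz.
15.8 kHz > fs/2 = 14.6 kHz, folds to fs − 15.8 kHz = 13.4 kHz.
31.6 kHz mod fs = 2.4 kHz.
2.4 kHz ≤ fs/2 = 14.6 kHz, appears at 2.4 kHz.
31.6 kHz and 56 kHz both map to 2.4 kHz.

2.4 kHz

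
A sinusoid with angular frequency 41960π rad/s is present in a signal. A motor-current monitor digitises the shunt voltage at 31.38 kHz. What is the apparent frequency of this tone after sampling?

ω = 41960π rad/s → f = ω/(2π) = 20980 Hz = 20.98 kHz.
20.98 kHz > fs/2 = 15.69 kHz, folds to fs − 20.98 kHz = 10.4 kHz.

10.4 kHz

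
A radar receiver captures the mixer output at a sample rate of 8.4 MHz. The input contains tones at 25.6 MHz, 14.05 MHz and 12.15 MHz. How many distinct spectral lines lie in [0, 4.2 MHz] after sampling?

3

fs/2 = 4.2 MHz.
25.6 MHz mod fs = 0.4 MHz.
0.4 MHz ≤ fs/2 = 4.2 MHz, appears at 0.4 MHz.
14.05 MHz mod fs = 5.65 MHz.
5.65 MHz > fs/2 = 4.2 MHz, folds to fs − 5.65 MHz = 2.75 MHz.
12.15 MHz mod fs = 3.75 MHz.
3.75 MHz ≤ fs/2 = 4.2 MHz, appears at 3.75 MHz.
Distinct values: {0.4 MHz, 2.75 MHz, 3.75 MHz} → 3.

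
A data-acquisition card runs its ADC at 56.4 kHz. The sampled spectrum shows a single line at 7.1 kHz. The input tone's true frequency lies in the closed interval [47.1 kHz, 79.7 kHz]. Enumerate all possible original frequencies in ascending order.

Frequencies that alias to 7.1 kHz are k·fs ± 7.1 kHz for integer k ≥ 0.
k=0: 7.1 kHz.
k=1: 49.3 kHz, 63.5 kHz.
k=2: 105.7 kHz, 119.9 kHz.
Within [47.1 kHz, 79.7 kHz]: 49.3 kHz, 63.5 kHz.

49.3 kHz, 63.5 kHz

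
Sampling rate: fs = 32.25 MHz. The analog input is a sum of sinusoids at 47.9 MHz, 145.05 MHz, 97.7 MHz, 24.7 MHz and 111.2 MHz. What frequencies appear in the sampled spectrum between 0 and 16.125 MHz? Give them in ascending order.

fs/2 = 16.125 MHz.
47.9 MHz mod fs = 15.65 MHz.
15.65 MHz ≤ fs/2 = 16.125 MHz, appears at 15.65 MHz.
145.05 MHz mod fs = 16.05 MHz.
16.05 MHz ≤ fs/2 = 16.125 MHz, appears at 16.05 MHz.
97.7 MHz mod fs = 0.95 MHz.
0.95 MHz ≤ fs/2 = 16.125 MHz, appears at 0.95 MHz.
24.7 MHz > fs/2 = 16.125 MHz, folds to fs − 24.7 MHz = 7.55 MHz.
111.2 MHz mod fs = 14.45 MHz.
14.45 MHz ≤ fs/2 = 16.125 MHz, appears at 14.45 MHz.
Distinct values: {0.95 MHz, 7.55 MHz, 14.45 MHz, 15.65 MHz, 16.05 MHz}.

0.95 MHz, 7.55 MHz, 14.45 MHz, 15.65 MHz, 16.05 MHz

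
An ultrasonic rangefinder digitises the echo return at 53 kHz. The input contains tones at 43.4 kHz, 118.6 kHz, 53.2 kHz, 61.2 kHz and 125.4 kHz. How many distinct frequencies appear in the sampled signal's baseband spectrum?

5

fs/2 = 26.5 kHz.
43.4 kHz > fs/2 = 26.5 kHz, folds to fs − 43.4 kHz = 9.6 kHz.
118.6 kHz mod fs = 12.6 kHz.
12.6 kHz ≤ fs/2 = 26.5 kHz, appears at 12.6 kHz.
53.2 kHz mod fs = 0.2 kHz.
0.2 kHz ≤ fs/2 = 26.5 kHz, appears at 0.2 kHz.
61.2 kHz mod fs = 8.2 kHz.
8.2 kHz ≤ fs/2 = 26.5 kHz, appears at 8.2 kHz.
125.4 kHz mod fs = 19.4 kHz.
19.4 kHz ≤ fs/2 = 26.5 kHz, appears at 19.4 kHz.
Distinct values: {0.2 kHz, 8.2 kHz, 9.6 kHz, 12.6 kHz, 19.4 kHz} → 5.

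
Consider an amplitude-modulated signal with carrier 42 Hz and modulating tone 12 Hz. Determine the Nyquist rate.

108 Hz

AM sidebands sit at fc ± fm = 30 Hz and 54 Hz.
Highest-frequency component: 54 Hz.
Nyquist rate = 2 × 54 Hz = 108 Hz.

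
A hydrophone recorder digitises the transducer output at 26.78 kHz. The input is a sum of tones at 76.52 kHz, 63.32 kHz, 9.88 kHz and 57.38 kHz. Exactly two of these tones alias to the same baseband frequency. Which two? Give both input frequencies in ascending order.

fs/2 = 13.39 kHz.
76.52 kHz mod fs = 22.96 kHz.
22.96 kHz > fs/2 = 13.39 kHz, folds to fs − 22.96 kHz = 3.82 kHz.
63.32 kHz mod fs = 9.76 kHz.
9.76 kHz ≤ fs/2 = 13.39 kHz, appears at 9.76 kHz.
9.88 kHz ≤ fs/2 = 13.39 kHz, passes unchanged.
57.38 kHz mod fs = 3.82 kHz.
3.82 kHz ≤ fs/2 = 13.39 kHz, appears at 3.82 kHz.
57.38 kHz and 76.52 kHz both map to 3.82 kHz.

57.38 kHz, 76.52 kHz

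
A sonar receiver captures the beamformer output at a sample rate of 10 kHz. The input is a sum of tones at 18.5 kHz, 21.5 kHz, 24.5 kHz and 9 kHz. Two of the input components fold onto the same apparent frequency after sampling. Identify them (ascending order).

fs/2 = 5 kHz.
18.5 kHz mod fs = 8.5 kHz.
8.5 kHz > fs/2 = 5 kHz, folds to fs − 8.5 kHz = 1.5 kHz.
21.5 kHz mod fs = 1.5 kHz.
1.5 kHz ≤ fs/2 = 5 kHz, appears at 1.5 kHz.
24.5 kHz mod fs = 4.5 kHz.
4.5 kHz ≤ fs/2 = 5 kHz, appears at 4.5 kHz.
9 kHz > fs/2 = 5 kHz, folds to fs − 9 kHz = 1 kHz.
18.5 kHz and 21.5 kHz both map to 1.5 kHz.

18.5 kHz, 21.5 kHz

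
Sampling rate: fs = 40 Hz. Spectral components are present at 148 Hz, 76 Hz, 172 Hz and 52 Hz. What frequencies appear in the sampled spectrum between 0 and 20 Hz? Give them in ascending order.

4 Hz, 12 Hz

fs/2 = 20 Hz.
148 Hz mod fs = 28 Hz.
28 Hz > fs/2 = 20 Hz, folds to fs − 28 Hz = 12 Hz.
76 Hz mod fs = 36 Hz.
36 Hz > fs/2 = 20 Hz, folds to fs − 36 Hz = 4 Hz.
172 Hz mod fs = 12 Hz.
12 Hz ≤ fs/2 = 20 Hz, appears at 12 Hz.
52 Hz mod fs = 12 Hz.
12 Hz ≤ fs/2 = 20 Hz, appears at 12 Hz.
Distinct values: {4 Hz, 12 Hz}.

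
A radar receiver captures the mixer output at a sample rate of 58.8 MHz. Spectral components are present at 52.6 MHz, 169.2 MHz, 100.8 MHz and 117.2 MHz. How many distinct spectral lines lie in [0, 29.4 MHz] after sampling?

4

fs/2 = 29.4 MHz.
52.6 MHz > fs/2 = 29.4 MHz, folds to fs − 52.6 MHz = 6.2 MHz.
169.2 MHz mod fs = 51.6 MHz.
51.6 MHz > fs/2 = 29.4 MHz, folds to fs − 51.6 MHz = 7.2 MHz.
100.8 MHz mod fs = 42 MHz.
42 MHz > fs/2 = 29.4 MHz, folds to fs − 42 MHz = 16.8 MHz.
117.2 MHz mod fs = 58.4 MHz.
58.4 MHz > fs/2 = 29.4 MHz, folds to fs − 58.4 MHz = 0.4 MHz.
Distinct values: {0.4 MHz, 6.2 MHz, 7.2 MHz, 16.8 MHz} → 4.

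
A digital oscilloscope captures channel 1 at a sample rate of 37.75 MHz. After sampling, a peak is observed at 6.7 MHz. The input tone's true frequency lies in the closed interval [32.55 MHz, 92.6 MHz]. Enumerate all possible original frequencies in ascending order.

Frequencies that alias to 6.7 MHz are k·fs ± 6.7 MHz for integer k ≥ 0.
k=0: 6.7 MHz.
k=1: 31.05 MHz, 44.45 MHz.
k=2: 68.8 MHz, 82.2 MHz.
k=3: 106.55 MHz, 119.95 MHz.
Within [32.55 MHz, 92.6 MHz]: 44.45 MHz, 68.8 MHz, 82.2 MHz.

44.45 MHz, 68.8 MHz, 82.2 MHz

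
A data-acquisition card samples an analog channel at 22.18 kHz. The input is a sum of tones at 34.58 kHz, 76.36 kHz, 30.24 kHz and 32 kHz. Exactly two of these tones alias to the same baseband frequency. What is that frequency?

9.82 kHz

fs/2 = 11.09 kHz.
34.58 kHz mod fs = 12.4 kHz.
12.4 kHz > fs/2 = 11.09 kHz, folds to fs − 12.4 kHz = 9.78 kHz.
76.36 kHz mod fs = 9.82 kHz.
9.82 kHz ≤ fs/2 = 11.09 kHz, appears at 9.82 kHz.
30.24 kHz mod fs = 8.06 kHz.
8.06 kHz ≤ fs/2 = 11.09 kHz, appears at 8.06 kHz.
32 kHz mod fs = 9.82 kHz.
9.82 kHz ≤ fs/2 = 11.09 kHz, appears at 9.82 kHz.
32 kHz and 76.36 kHz both map to 9.82 kHz.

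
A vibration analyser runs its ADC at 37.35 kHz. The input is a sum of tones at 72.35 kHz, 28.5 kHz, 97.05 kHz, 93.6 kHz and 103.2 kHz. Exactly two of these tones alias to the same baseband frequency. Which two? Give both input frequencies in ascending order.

fs/2 = 18.675 kHz.
72.35 kHz mod fs = 35 kHz.
35 kHz > fs/2 = 18.675 kHz, folds to fs − 35 kHz = 2.35 kHz.
28.5 kHz > fs/2 = 18.675 kHz, folds to fs − 28.5 kHz = 8.85 kHz.
97.05 kHz mod fs = 22.35 kHz.
22.35 kHz > fs/2 = 18.675 kHz, folds to fs − 22.35 kHz = 15 kHz.
93.6 kHz mod fs = 18.9 kHz.
18.9 kHz > fs/2 = 18.675 kHz, folds to fs − 18.9 kHz = 18.45 kHz.
103.2 kHz mod fs = 28.5 kHz.
28.5 kHz > fs/2 = 18.675 kHz, folds to fs − 28.5 kHz = 8.85 kHz.
28.5 kHz and 103.2 kHz both map to 8.85 kHz.

28.5 kHz, 103.2 kHz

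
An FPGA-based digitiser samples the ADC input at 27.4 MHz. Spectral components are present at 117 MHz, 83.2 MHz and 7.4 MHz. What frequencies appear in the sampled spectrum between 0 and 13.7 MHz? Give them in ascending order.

1 MHz, 7.4 MHz

fs/2 = 13.7 MHz.
117 MHz mod fs = 7.4 MHz.
7.4 MHz ≤ fs/2 = 13.7 MHz, appears at 7.4 MHz.
83.2 MHz mod fs = 1 MHz.
1 MHz ≤ fs/2 = 13.7 MHz, appears at 1 MHz.
7.4 MHz ≤ fs/2 = 13.7 MHz, passes unchanged.
Distinct values: {1 MHz, 7.4 MHz}.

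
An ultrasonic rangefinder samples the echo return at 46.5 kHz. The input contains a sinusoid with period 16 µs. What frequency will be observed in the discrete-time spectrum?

T = 16 µs → f = 1/T = 62.5 kHz.
62.5 kHz mod fs = 16 kHz.
16 kHz ≤ fs/2 = 23.25 kHz, appears at 16 kHz.

16 kHz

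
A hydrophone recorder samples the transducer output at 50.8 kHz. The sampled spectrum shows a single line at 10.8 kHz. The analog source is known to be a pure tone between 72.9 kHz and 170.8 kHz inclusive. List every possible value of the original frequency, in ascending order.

90.8 kHz, 112.4 kHz, 141.6 kHz, 163.2 kHz

Frequencies that alias to 10.8 kHz are k·fs ± 10.8 kHz for integer k ≥ 0.
k=0: 10.8 kHz.
k=1: 40 kHz, 61.6 kHz.
k=2: 90.8 kHz, 112.4 kHz.
k=3: 141.6 kHz, 163.2 kHz.
k=4: 192.4 kHz, 214 kHz.
Within [72.9 kHz, 170.8 kHz]: 90.8 kHz, 112.4 kHz, 141.6 kHz, 163.2 kHz.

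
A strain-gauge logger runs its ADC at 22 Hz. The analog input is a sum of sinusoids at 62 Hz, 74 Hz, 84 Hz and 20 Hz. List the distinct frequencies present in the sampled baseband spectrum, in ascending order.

2 Hz, 4 Hz, 8 Hz

fs/2 = 11 Hz.
62 Hz mod fs = 18 Hz.
18 Hz > fs/2 = 11 Hz, folds to fs − 18 Hz = 4 Hz.
74 Hz mod fs = 8 Hz.
8 Hz ≤ fs/2 = 11 Hz, appears at 8 Hz.
84 Hz mod fs = 18 Hz.
18 Hz > fs/2 = 11 Hz, folds to fs − 18 Hz = 4 Hz.
20 Hz > fs/2 = 11 Hz, folds to fs − 20 Hz = 2 Hz.
Distinct values: {2 Hz, 4 Hz, 8 Hz}.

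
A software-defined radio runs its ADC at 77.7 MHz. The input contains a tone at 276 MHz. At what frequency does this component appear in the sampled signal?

276 MHz mod fs = 42.9 MHz.
42.9 MHz > fs/2 = 38.85 MHz, folds to fs − 42.9 MHz = 34.8 MHz.

34.8 MHz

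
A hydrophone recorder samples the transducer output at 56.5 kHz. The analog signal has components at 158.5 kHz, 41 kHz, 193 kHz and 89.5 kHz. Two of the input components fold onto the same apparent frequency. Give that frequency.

23.5 kHz

fs/2 = 28.25 kHz.
158.5 kHz mod fs = 45.5 kHz.
45.5 kHz > fs/2 = 28.25 kHz, folds to fs − 45.5 kHz = 11 kHz.
41 kHz > fs/2 = 28.25 kHz, folds to fs − 41 kHz = 15.5 kHz.
193 kHz mod fs = 23.5 kHz.
23.5 kHz ≤ fs/2 = 28.25 kHz, appears at 23.5 kHz.
89.5 kHz mod fs = 33 kHz.
33 kHz > fs/2 = 28.25 kHz, folds to fs − 33 kHz = 23.5 kHz.
89.5 kHz and 193 kHz both map to 23.5 kHz.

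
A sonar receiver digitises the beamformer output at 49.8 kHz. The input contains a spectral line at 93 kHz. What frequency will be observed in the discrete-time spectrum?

6.6 kHz

93 kHz mod fs = 43.2 kHz.
43.2 kHz > fs/2 = 24.9 kHz, folds to fs − 43.2 kHz = 6.6 kHz.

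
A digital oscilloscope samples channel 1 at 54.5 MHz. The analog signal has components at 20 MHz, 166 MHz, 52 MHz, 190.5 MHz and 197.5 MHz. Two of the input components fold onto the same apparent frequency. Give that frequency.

2.5 MHz

fs/2 = 27.25 MHz.
20 MHz ≤ fs/2 = 27.25 MHz, passes unchanged.
166 MHz mod fs = 2.5 MHz.
2.5 MHz ≤ fs/2 = 27.25 MHz, appears at 2.5 MHz.
52 MHz > fs/2 = 27.25 MHz, folds to fs − 52 MHz = 2.5 MHz.
190.5 MHz mod fs = 27 MHz.
27 MHz ≤ fs/2 = 27.25 MHz, appears at 27 MHz.
197.5 MHz mod fs = 34 MHz.
34 MHz > fs/2 = 27.25 MHz, folds to fs − 34 MHz = 20.5 MHz.
52 MHz and 166 MHz both map to 2.5 MHz.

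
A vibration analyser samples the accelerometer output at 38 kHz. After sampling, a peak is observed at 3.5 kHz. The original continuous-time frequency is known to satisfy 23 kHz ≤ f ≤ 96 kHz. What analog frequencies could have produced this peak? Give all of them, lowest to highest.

34.5 kHz, 41.5 kHz, 72.5 kHz, 79.5 kHz

Frequencies that alias to 3.5 kHz are k·fs ± 3.5 kHz for integer k ≥ 0.
k=0: 3.5 kHz.
k=1: 34.5 kHz, 41.5 kHz.
k=2: 72.5 kHz, 79.5 kHz.
k=3: 110.5 kHz, 117.5 kHz.
Within [23 kHz, 96 kHz]: 34.5 kHz, 41.5 kHz, 72.5 kHz, 79.5 kHz.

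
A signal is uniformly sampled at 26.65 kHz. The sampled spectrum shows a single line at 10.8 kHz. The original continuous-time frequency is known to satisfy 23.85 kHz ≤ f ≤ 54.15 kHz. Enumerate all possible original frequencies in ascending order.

Frequencies that alias to 10.8 kHz are k·fs ± 10.8 kHz for integer k ≥ 0.
k=0: 10.8 kHz.
k=1: 15.85 kHz, 37.45 kHz.
k=2: 42.5 kHz, 64.1 kHz.
k=3: 69.15 kHz, 90.75 kHz.
Within [23.85 kHz, 54.15 kHz]: 37.45 kHz, 42.5 kHz.

37.45 kHz, 42.5 kHz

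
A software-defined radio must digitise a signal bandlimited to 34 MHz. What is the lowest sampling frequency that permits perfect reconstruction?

Nyquist rate = 2 × 34 MHz = 68 MHz.

68 MHz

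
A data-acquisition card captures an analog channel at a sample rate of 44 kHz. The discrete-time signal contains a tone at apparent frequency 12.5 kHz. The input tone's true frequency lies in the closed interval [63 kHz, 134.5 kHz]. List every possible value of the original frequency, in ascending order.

75.5 kHz, 100.5 kHz, 119.5 kHz

Frequencies that alias to 12.5 kHz are k·fs ± 12.5 kHz for integer k ≥ 0.
k=0: 12.5 kHz.
k=1: 31.5 kHz, 56.5 kHz.
k=2: 75.5 kHz, 100.5 kHz.
k=3: 119.5 kHz, 144.5 kHz.
k=4: 163.5 kHz, 188.5 kHz.
Within [63 kHz, 134.5 kHz]: 75.5 kHz, 100.5 kHz, 119.5 kHz.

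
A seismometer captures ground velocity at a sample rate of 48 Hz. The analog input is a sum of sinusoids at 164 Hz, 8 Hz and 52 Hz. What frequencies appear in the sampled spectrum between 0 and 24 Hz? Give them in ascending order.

fs/2 = 24 Hz.
164 Hz mod fs = 20 Hz.
20 Hz ≤ fs/2 = 24 Hz, appears at 20 Hz.
8 Hz ≤ fs/2 = 24 Hz, passes unchanged.
52 Hz mod fs = 4 Hz.
4 Hz ≤ fs/2 = 24 Hz, appears at 4 Hz.
Distinct values: {4 Hz, 8 Hz, 20 Hz}.

4 Hz, 8 Hz, 20 Hz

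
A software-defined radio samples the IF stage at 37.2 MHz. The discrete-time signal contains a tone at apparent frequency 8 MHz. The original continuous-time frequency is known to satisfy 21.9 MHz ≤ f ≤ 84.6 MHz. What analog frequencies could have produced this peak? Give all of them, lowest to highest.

Frequencies that alias to 8 MHz are k·fs ± 8 MHz for integer k ≥ 0.
k=0: 8 MHz.
k=1: 29.2 MHz, 45.2 MHz.
k=2: 66.4 MHz, 82.4 MHz.
k=3: 103.6 MHz, 119.6 MHz.
Within [21.9 MHz, 84.6 MHz]: 29.2 MHz, 45.2 MHz, 66.4 MHz, 82.4 MHz.

29.2 MHz, 45.2 MHz, 66.4 MHz, 82.4 MHz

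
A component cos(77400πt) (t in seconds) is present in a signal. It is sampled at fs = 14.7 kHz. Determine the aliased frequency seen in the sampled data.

ω = 77400π rad/s → f = ω/(2π) = 38700 Hz = 38.7 kHz.
38.7 kHz mod fs = 9.3 kHz.
9.3 kHz > fs/2 = 7.35 kHz, folds to fs − 9.3 kHz = 5.4 kHz.

5.4 kHz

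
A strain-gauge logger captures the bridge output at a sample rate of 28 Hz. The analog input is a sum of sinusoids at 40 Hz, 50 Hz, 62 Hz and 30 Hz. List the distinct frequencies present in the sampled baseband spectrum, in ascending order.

2 Hz, 6 Hz, 12 Hz

fs/2 = 14 Hz.
40 Hz mod fs = 12 Hz.
12 Hz ≤ fs/2 = 14 Hz, appears at 12 Hz.
50 Hz mod fs = 22 Hz.
22 Hz > fs/2 = 14 Hz, folds to fs − 22 Hz = 6 Hz.
62 Hz mod fs = 6 Hz.
6 Hz ≤ fs/2 = 14 Hz, appears at 6 Hz.
30 Hz mod fs = 2 Hz.
2 Hz ≤ fs/2 = 14 Hz, appears at 2 Hz.
Distinct values: {2 Hz, 6 Hz, 12 Hz}.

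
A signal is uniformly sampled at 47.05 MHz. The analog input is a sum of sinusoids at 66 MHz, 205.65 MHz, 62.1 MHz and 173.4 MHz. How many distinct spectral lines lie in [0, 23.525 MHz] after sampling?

4

fs/2 = 23.525 MHz.
66 MHz mod fs = 18.95 MHz.
18.95 MHz ≤ fs/2 = 23.525 MHz, appears at 18.95 MHz.
205.65 MHz mod fs = 17.45 MHz.
17.45 MHz ≤ fs/2 = 23.525 MHz, appears at 17.45 MHz.
62.1 MHz mod fs = 15.05 MHz.
15.05 MHz ≤ fs/2 = 23.525 MHz, appears at 15.05 MHz.
173.4 MHz mod fs = 32.25 MHz.
32.25 MHz > fs/2 = 23.525 MHz, folds to fs − 32.25 MHz = 14.8 MHz.
Distinct values: {14.8 MHz, 15.05 MHz, 17.45 MHz, 18.95 MHz} → 4.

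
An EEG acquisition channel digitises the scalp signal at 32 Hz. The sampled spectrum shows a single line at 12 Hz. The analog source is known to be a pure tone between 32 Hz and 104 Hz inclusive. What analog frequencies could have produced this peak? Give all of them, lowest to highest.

Frequencies that alias to 12 Hz are k·fs ± 12 Hz for integer k ≥ 0.
k=0: 12 Hz.
k=1: 20 Hz, 44 Hz.
k=2: 52 Hz, 76 Hz.
k=3: 84 Hz, 108 Hz.
k=4: 116 Hz, 140 Hz.
Within [32 Hz, 104 Hz]: 44 Hz, 52 Hz, 76 Hz, 84 Hz.

44 Hz, 52 Hz, 76 Hz, 84 Hz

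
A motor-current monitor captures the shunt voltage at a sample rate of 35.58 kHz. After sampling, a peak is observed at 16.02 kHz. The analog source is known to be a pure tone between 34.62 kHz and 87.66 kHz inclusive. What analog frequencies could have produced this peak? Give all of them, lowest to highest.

Frequencies that alias to 16.02 kHz are k·fs ± 16.02 kHz for integer k ≥ 0.
k=0: 16.02 kHz.
k=1: 19.56 kHz, 51.6 kHz.
k=2: 55.14 kHz, 87.18 kHz.
k=3: 90.72 kHz, 122.76 kHz.
Within [34.62 kHz, 87.66 kHz]: 51.6 kHz, 55.14 kHz, 87.18 kHz.

51.6 kHz, 55.14 kHz, 87.18 kHz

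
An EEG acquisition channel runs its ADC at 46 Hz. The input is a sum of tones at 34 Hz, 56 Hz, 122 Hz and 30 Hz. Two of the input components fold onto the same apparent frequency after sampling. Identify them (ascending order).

30 Hz, 122 Hz

fs/2 = 23 Hz.
34 Hz > fs/2 = 23 Hz, folds to fs − 34 Hz = 12 Hz.
56 Hz mod fs = 10 Hz.
10 Hz ≤ fs/2 = 23 Hz, appears at 10 Hz.
122 Hz mod fs = 30 Hz.
30 Hz > fs/2 = 23 Hz, folds to fs − 30 Hz = 16 Hz.
30 Hz > fs/2 = 23 Hz, folds to fs − 30 Hz = 16 Hz.
30 Hz and 122 Hz both map to 16 Hz.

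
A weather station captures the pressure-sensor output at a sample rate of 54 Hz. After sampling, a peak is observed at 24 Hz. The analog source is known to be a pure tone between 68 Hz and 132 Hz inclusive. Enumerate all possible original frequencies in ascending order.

78 Hz, 84 Hz, 132 Hz

Frequencies that alias to 24 Hz are k·fs ± 24 Hz for integer k ≥ 0.
k=0: 24 Hz.
k=1: 30 Hz, 78 Hz.
k=2: 84 Hz, 132 Hz.
k=3: 138 Hz, 186 Hz.
Within [68 Hz, 132 Hz]: 78 Hz, 84 Hz, 132 Hz.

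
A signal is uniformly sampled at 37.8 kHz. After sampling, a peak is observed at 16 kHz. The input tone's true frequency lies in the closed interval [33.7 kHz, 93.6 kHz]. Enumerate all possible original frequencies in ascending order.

Frequencies that alias to 16 kHz are k·fs ± 16 kHz for integer k ≥ 0.
k=0: 16 kHz.
k=1: 21.8 kHz, 53.8 kHz.
k=2: 59.6 kHz, 91.6 kHz.
k=3: 97.4 kHz, 129.4 kHz.
Within [33.7 kHz, 93.6 kHz]: 53.8 kHz, 59.6 kHz, 91.6 kHz.

53.8 kHz, 59.6 kHz, 91.6 kHz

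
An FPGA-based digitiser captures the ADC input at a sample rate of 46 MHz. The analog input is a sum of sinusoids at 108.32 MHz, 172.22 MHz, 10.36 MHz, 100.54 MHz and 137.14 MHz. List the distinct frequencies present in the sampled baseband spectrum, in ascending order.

fs/2 = 23 MHz.
108.32 MHz mod fs = 16.32 MHz.
16.32 MHz ≤ fs/2 = 23 MHz, appears at 16.32 MHz.
172.22 MHz mod fs = 34.22 MHz.
34.22 MHz > fs/2 = 23 MHz, folds to fs − 34.22 MHz = 11.78 MHz.
10.36 MHz ≤ fs/2 = 23 MHz, passes unchanged.
100.54 MHz mod fs = 8.54 MHz.
8.54 MHz ≤ fs/2 = 23 MHz, appears at 8.54 MHz.
137.14 MHz mod fs = 45.14 MHz.
45.14 MHz > fs/2 = 23 MHz, folds to fs − 45.14 MHz = 0.86 MHz.
Distinct values: {0.86 MHz, 8.54 MHz, 10.36 MHz, 11.78 MHz, 16.32 MHz}.

0.86 MHz, 8.54 MHz, 10.36 MHz, 11.78 MHz, 16.32 MHz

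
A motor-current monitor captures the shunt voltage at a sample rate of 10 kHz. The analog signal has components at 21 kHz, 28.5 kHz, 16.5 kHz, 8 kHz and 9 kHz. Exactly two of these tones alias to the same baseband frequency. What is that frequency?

1 kHz

fs/2 = 5 kHz.
21 kHz mod fs = 1 kHz.
1 kHz ≤ fs/2 = 5 kHz, appears at 1 kHz.
28.5 kHz mod fs = 8.5 kHz.
8.5 kHz > fs/2 = 5 kHz, folds to fs − 8.5 kHz = 1.5 kHz.
16.5 kHz mod fs = 6.5 kHz.
6.5 kHz > fs/2 = 5 kHz, folds to fs − 6.5 kHz = 3.5 kHz.
8 kHz > fs/2 = 5 kHz, folds to fs − 8 kHz = 2 kHz.
9 kHz > fs/2 = 5 kHz, folds to fs − 9 kHz = 1 kHz.
9 kHz and 21 kHz both map to 1 kHz.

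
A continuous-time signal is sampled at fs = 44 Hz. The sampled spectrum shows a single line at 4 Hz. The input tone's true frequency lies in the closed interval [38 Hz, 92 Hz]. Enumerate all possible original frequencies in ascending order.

Frequencies that alias to 4 Hz are k·fs ± 4 Hz for integer k ≥ 0.
k=0: 4 Hz.
k=1: 40 Hz, 48 Hz.
k=2: 84 Hz, 92 Hz.
k=3: 128 Hz, 136 Hz.
Within [38 Hz, 92 Hz]: 40 Hz, 48 Hz, 84 Hz, 92 Hz.

40 Hz, 48 Hz, 84 Hz, 92 Hz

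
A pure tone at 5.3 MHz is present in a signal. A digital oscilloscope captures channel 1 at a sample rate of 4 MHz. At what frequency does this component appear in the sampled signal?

1.3 MHz

5.3 MHz mod fs = 1.3 MHz.
1.3 MHz ≤ fs/2 = 2 MHz, appears at 1.3 MHz.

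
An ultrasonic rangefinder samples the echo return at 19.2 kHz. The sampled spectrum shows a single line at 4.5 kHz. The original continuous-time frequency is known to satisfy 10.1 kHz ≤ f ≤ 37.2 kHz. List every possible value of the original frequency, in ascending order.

Frequencies that alias to 4.5 kHz are k·fs ± 4.5 kHz for integer k ≥ 0.
k=0: 4.5 kHz.
k=1: 14.7 kHz, 23.7 kHz.
k=2: 33.9 kHz, 42.9 kHz.
k=3: 53.1 kHz, 62.1 kHz.
Within [10.1 kHz, 37.2 kHz]: 14.7 kHz, 23.7 kHz, 33.9 kHz.

14.7 kHz, 23.7 kHz, 33.9 kHz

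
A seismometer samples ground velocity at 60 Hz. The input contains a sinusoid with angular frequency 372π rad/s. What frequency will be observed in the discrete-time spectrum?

6 Hz

ω = 372π rad/s → f = ω/(2π) = 186 Hz.
186 Hz mod fs = 6 Hz.
6 Hz ≤ fs/2 = 30 Hz, appears at 6 Hz.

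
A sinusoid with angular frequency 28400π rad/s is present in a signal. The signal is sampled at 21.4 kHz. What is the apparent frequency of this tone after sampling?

7.2 kHz

ω = 28400π rad/s → f = ω/(2π) = 14200 Hz = 14.2 kHz.
14.2 kHz > fs/2 = 10.7 kHz, folds to fs − 14.2 kHz = 7.2 kHz.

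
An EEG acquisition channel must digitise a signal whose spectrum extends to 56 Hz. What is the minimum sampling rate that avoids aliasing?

Nyquist rate = 2 × 56 Hz = 112 Hz.

112 Hz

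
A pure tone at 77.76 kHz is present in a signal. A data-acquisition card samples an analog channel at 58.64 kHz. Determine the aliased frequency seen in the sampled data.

77.76 kHz mod fs = 19.12 kHz.
19.12 kHz ≤ fs/2 = 29.32 kHz, appears at 19.12 kHz.

19.12 kHz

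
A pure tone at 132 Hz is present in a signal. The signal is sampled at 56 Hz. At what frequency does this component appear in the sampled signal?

132 Hz mod fs = 20 Hz.
20 Hz ≤ fs/2 = 28 Hz, appears at 20 Hz.

20 Hz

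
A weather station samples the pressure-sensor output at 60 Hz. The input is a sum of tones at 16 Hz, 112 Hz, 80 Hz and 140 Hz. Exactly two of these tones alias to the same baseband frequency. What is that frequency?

fs/2 = 30 Hz.
16 Hz ≤ fs/2 = 30 Hz, passes unchanged.
112 Hz mod fs = 52 Hz.
52 Hz > fs/2 = 30 Hz, folds to fs − 52 Hz = 8 Hz.
80 Hz mod fs = 20 Hz.
20 Hz ≤ fs/2 = 30 Hz, appears at 20 Hz.
140 Hz mod fs = 20 Hz.
20 Hz ≤ fs/2 = 30 Hz, appears at 20 Hz.
80 Hz and 140 Hz both map to 20 Hz.

20 Hz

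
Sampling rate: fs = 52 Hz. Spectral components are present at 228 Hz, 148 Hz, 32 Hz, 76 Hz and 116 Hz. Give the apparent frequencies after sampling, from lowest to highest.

8 Hz, 12 Hz, 20 Hz, 24 Hz

fs/2 = 26 Hz.
228 Hz mod fs = 20 Hz.
20 Hz ≤ fs/2 = 26 Hz, appears at 20 Hz.
148 Hz mod fs = 44 Hz.
44 Hz > fs/2 = 26 Hz, folds to fs − 44 Hz = 8 Hz.
32 Hz > fs/2 = 26 Hz, folds to fs − 32 Hz = 20 Hz.
76 Hz mod fs = 24 Hz.
24 Hz ≤ fs/2 = 26 Hz, appears at 24 Hz.
116 Hz mod fs = 12 Hz.
12 Hz ≤ fs/2 = 26 Hz, appears at 12 Hz.
Distinct values: {8 Hz, 12 Hz, 20 Hz, 24 Hz}.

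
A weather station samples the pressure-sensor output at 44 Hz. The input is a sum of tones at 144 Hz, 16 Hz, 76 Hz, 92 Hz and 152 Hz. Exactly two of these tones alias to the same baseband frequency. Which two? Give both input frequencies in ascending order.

fs/2 = 22 Hz.
144 Hz mod fs = 12 Hz.
12 Hz ≤ fs/2 = 22 Hz, appears at 12 Hz.
16 Hz ≤ fs/2 = 22 Hz, passes unchanged.
76 Hz mod fs = 32 Hz.
32 Hz > fs/2 = 22 Hz, folds to fs − 32 Hz = 12 Hz.
92 Hz mod fs = 4 Hz.
4 Hz ≤ fs/2 = 22 Hz, appears at 4 Hz.
152 Hz mod fs = 20 Hz.
20 Hz ≤ fs/2 = 22 Hz, appears at 20 Hz.
76 Hz and 144 Hz both map to 12 Hz.

76 Hz, 144 Hz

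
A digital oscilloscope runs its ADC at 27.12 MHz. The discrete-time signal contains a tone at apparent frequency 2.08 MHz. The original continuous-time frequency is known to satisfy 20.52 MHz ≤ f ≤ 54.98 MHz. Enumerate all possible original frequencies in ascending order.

25.04 MHz, 29.2 MHz, 52.16 MHz

Frequencies that alias to 2.08 MHz are k·fs ± 2.08 MHz for integer k ≥ 0.
k=0: 2.08 MHz.
k=1: 25.04 MHz, 29.2 MHz.
k=2: 52.16 MHz, 56.32 MHz.
k=3: 79.28 MHz, 83.44 MHz.
Within [20.52 MHz, 54.98 MHz]: 25.04 MHz, 29.2 MHz, 52.16 MHz.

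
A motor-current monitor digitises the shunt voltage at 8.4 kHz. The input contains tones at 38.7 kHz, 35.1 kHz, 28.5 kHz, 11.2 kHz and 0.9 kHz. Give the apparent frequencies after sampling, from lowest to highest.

0.9 kHz, 1.5 kHz, 2.8 kHz, 3.3 kHz

fs/2 = 4.2 kHz.
38.7 kHz mod fs = 5.1 kHz.
5.1 kHz > fs/2 = 4.2 kHz, folds to fs − 5.1 kHz = 3.3 kHz.
35.1 kHz mod fs = 1.5 kHz.
1.5 kHz ≤ fs/2 = 4.2 kHz, appears at 1.5 kHz.
28.5 kHz mod fs = 3.3 kHz.
3.3 kHz ≤ fs/2 = 4.2 kHz, appears at 3.3 kHz.
11.2 kHz mod fs = 2.8 kHz.
2.8 kHz ≤ fs/2 = 4.2 kHz, appears at 2.8 kHz.
0.9 kHz ≤ fs/2 = 4.2 kHz, passes unchanged.
Distinct values: {0.9 kHz, 1.5 kHz, 2.8 kHz, 3.3 kHz}.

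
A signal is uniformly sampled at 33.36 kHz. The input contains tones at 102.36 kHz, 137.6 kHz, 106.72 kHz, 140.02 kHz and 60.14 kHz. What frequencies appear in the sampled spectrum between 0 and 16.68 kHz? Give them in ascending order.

fs/2 = 16.68 kHz.
102.36 kHz mod fs = 2.28 kHz.
2.28 kHz ≤ fs/2 = 16.68 kHz, appears at 2.28 kHz.
137.6 kHz mod fs = 4.16 kHz.
4.16 kHz ≤ fs/2 = 16.68 kHz, appears at 4.16 kHz.
106.72 kHz mod fs = 6.64 kHz.
6.64 kHz ≤ fs/2 = 16.68 kHz, appears at 6.64 kHz.
140.02 kHz mod fs = 6.58 kHz.
6.58 kHz ≤ fs/2 = 16.68 kHz, appears at 6.58 kHz.
60.14 kHz mod fs = 26.78 kHz.
26.78 kHz > fs/2 = 16.68 kHz, folds to fs − 26.78 kHz = 6.58 kHz.
Distinct values: {2.28 kHz, 4.16 kHz, 6.58 kHz, 6.64 kHz}.

2.28 kHz, 4.16 kHz, 6.58 kHz, 6.64 kHz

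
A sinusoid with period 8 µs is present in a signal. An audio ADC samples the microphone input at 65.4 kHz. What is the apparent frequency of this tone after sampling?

T = 8 µs → f = 1/T = 125 kHz.
125 kHz mod fs = 59.6 kHz.
59.6 kHz > fs/2 = 32.7 kHz, folds to fs − 59.6 kHz = 5.8 kHz.

5.8 kHz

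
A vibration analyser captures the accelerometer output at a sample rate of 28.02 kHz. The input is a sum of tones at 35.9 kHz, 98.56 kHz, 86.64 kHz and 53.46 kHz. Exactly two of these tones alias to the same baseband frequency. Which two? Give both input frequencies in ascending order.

fs/2 = 14.01 kHz.
35.9 kHz mod fs = 7.88 kHz.
7.88 kHz ≤ fs/2 = 14.01 kHz, appears at 7.88 kHz.
98.56 kHz mod fs = 14.5 kHz.
14.5 kHz > fs/2 = 14.01 kHz, folds to fs − 14.5 kHz = 13.52 kHz.
86.64 kHz mod fs = 2.58 kHz.
2.58 kHz ≤ fs/2 = 14.01 kHz, appears at 2.58 kHz.
53.46 kHz mod fs = 25.44 kHz.
25.44 kHz > fs/2 = 14.01 kHz, folds to fs − 25.44 kHz = 2.58 kHz.
53.46 kHz and 86.64 kHz both map to 2.58 kHz.

53.46 kHz, 86.64 kHz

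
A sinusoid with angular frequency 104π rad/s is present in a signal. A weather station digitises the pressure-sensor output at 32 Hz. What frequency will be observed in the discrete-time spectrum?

12 Hz

ω = 104π rad/s → f = ω/(2π) = 52 Hz.
52 Hz mod fs = 20 Hz.
20 Hz > fs/2 = 16 Hz, folds to fs − 20 Hz = 12 Hz.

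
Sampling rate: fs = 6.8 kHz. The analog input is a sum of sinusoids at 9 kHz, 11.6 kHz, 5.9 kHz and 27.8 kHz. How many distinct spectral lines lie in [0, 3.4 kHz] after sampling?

fs/2 = 3.4 kHz.
9 kHz mod fs = 2.2 kHz.
2.2 kHz ≤ fs/2 = 3.4 kHz, appears at 2.2 kHz.
11.6 kHz mod fs = 4.8 kHz.
4.8 kHz > fs/2 = 3.4 kHz, folds to fs − 4.8 kHz = 2 kHz.
5.9 kHz > fs/2 = 3.4 kHz, folds to fs − 5.9 kHz = 0.9 kHz.
27.8 kHz mod fs = 0.6 kHz.
0.6 kHz ≤ fs/2 = 3.4 kHz, appears at 0.6 kHz.
Distinct values: {0.6 kHz, 0.9 kHz, 2 kHz, 2.2 kHz} → 4.

4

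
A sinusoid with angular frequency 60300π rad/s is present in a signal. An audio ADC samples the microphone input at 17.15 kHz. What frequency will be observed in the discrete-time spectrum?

4.15 kHz

ω = 60300π rad/s → f = ω/(2π) = 30150 Hz = 30.15 kHz.
30.15 kHz mod fs = 13 kHz.
13 kHz > fs/2 = 8.575 kHz, folds to fs − 13 kHz = 4.15 kHz.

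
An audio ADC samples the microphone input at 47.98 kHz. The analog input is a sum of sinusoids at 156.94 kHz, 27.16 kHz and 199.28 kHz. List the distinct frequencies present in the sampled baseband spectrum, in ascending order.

7.36 kHz, 13 kHz, 20.82 kHz

fs/2 = 23.99 kHz.
156.94 kHz mod fs = 13 kHz.
13 kHz ≤ fs/2 = 23.99 kHz, appears at 13 kHz.
27.16 kHz > fs/2 = 23.99 kHz, folds to fs − 27.16 kHz = 20.82 kHz.
199.28 kHz mod fs = 7.36 kHz.
7.36 kHz ≤ fs/2 = 23.99 kHz, appears at 7.36 kHz.
Distinct values: {7.36 kHz, 13 kHz, 20.82 kHz}.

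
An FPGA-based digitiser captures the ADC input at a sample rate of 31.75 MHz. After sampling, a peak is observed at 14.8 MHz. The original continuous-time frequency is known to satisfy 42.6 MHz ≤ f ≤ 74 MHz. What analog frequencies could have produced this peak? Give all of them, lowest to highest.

Frequencies that alias to 14.8 MHz are k·fs ± 14.8 MHz for integer k ≥ 0.
k=0: 14.8 MHz.
k=1: 16.95 MHz, 46.55 MHz.
k=2: 48.7 MHz, 78.3 MHz.
k=3: 80.45 MHz, 110.05 MHz.
Within [42.6 MHz, 74 MHz]: 46.55 MHz, 48.7 MHz.

46.55 MHz, 48.7 MHz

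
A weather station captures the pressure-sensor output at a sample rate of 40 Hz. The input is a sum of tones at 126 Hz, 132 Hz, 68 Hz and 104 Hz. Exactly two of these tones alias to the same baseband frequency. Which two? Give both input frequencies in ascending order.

68 Hz, 132 Hz

fs/2 = 20 Hz.
126 Hz mod fs = 6 Hz.
6 Hz ≤ fs/2 = 20 Hz, appears at 6 Hz.
132 Hz mod fs = 12 Hz.
12 Hz ≤ fs/2 = 20 Hz, appears at 12 Hz.
68 Hz mod fs = 28 Hz.
28 Hz > fs/2 = 20 Hz, folds to fs − 28 Hz = 12 Hz.
104 Hz mod fs = 24 Hz.
24 Hz > fs/2 = 20 Hz, folds to fs − 24 Hz = 16 Hz.
68 Hz and 132 Hz both map to 12 Hz.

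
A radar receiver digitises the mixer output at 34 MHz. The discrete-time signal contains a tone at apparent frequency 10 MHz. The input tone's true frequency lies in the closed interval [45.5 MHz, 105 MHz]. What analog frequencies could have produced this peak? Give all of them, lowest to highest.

Frequencies that alias to 10 MHz are k·fs ± 10 MHz for integer k ≥ 0.
k=0: 10 MHz.
k=1: 24 MHz, 44 MHz.
k=2: 58 MHz, 78 MHz.
k=3: 92 MHz, 112 MHz.
k=4: 126 MHz, 146 MHz.
Within [45.5 MHz, 105 MHz]: 58 MHz, 78 MHz, 92 MHz.

58 MHz, 78 MHz, 92 MHz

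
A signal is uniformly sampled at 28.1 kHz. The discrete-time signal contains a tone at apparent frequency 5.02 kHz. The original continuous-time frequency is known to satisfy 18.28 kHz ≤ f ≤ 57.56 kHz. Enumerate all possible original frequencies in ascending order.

23.08 kHz, 33.12 kHz, 51.18 kHz

Frequencies that alias to 5.02 kHz are k·fs ± 5.02 kHz for integer k ≥ 0.
k=0: 5.02 kHz.
k=1: 23.08 kHz, 33.12 kHz.
k=2: 51.18 kHz, 61.22 kHz.
k=3: 79.28 kHz, 89.32 kHz.
Within [18.28 kHz, 57.56 kHz]: 23.08 kHz, 33.12 kHz, 51.18 kHz.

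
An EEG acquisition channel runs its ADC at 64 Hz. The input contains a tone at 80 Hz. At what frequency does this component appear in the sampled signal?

16 Hz

80 Hz mod fs = 16 Hz.
16 Hz ≤ fs/2 = 32 Hz, appears at 16 Hz.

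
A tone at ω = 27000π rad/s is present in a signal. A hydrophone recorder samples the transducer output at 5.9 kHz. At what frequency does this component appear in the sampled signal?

ω = 27000π rad/s → f = ω/(2π) = 13500 Hz = 13.5 kHz.
13.5 kHz mod fs = 1.7 kHz.
1.7 kHz ≤ fs/2 = 2.95 kHz, appears at 1.7 kHz.

1.7 kHz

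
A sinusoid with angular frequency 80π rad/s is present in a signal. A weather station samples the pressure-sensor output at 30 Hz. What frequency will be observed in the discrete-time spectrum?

ω = 80π rad/s → f = ω/(2π) = 40 Hz.
40 Hz mod fs = 10 Hz.
10 Hz ≤ fs/2 = 15 Hz, appears at 10 Hz.

10 Hz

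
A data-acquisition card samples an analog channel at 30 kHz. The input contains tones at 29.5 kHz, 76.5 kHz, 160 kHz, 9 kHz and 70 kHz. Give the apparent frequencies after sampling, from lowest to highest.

0.5 kHz, 9 kHz, 10 kHz, 13.5 kHz

fs/2 = 15 kHz.
29.5 kHz > fs/2 = 15 kHz, folds to fs − 29.5 kHz = 0.5 kHz.
76.5 kHz mod fs = 16.5 kHz.
16.5 kHz > fs/2 = 15 kHz, folds to fs − 16.5 kHz = 13.5 kHz.
160 kHz mod fs = 10 kHz.
10 kHz ≤ fs/2 = 15 kHz, appears at 10 kHz.
9 kHz ≤ fs/2 = 15 kHz, passes unchanged.
70 kHz mod fs = 10 kHz.
10 kHz ≤ fs/2 = 15 kHz, appears at 10 kHz.
Distinct values: {0.5 kHz, 9 kHz, 10 kHz, 13.5 kHz}.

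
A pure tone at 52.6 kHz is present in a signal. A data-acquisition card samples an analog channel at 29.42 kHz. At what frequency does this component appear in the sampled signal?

6.24 kHz

52.6 kHz mod fs = 23.18 kHz.
23.18 kHz > fs/2 = 14.71 kHz, folds to fs − 23.18 kHz = 6.24 kHz.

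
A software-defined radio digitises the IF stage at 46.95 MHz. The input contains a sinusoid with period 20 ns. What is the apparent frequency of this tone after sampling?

T = 20 ns → f = 1/T = 50 MHz.
50 MHz mod fs = 3.05 MHz.
3.05 MHz ≤ fs/2 = 23.475 MHz, appears at 3.05 MHz.

3.05 MHz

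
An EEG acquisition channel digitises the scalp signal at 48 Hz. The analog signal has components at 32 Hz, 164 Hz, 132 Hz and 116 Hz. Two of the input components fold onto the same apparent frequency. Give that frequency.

20 Hz

fs/2 = 24 Hz.
32 Hz > fs/2 = 24 Hz, folds to fs − 32 Hz = 16 Hz.
164 Hz mod fs = 20 Hz.
20 Hz ≤ fs/2 = 24 Hz, appears at 20 Hz.
132 Hz mod fs = 36 Hz.
36 Hz > fs/2 = 24 Hz, folds to fs − 36 Hz = 12 Hz.
116 Hz mod fs = 20 Hz.
20 Hz ≤ fs/2 = 24 Hz, appears at 20 Hz.
116 Hz and 164 Hz both map to 20 Hz.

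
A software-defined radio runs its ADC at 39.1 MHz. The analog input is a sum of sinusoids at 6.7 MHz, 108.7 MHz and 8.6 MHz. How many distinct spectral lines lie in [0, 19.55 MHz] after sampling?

fs/2 = 19.55 MHz.
6.7 MHz ≤ fs/2 = 19.55 MHz, passes unchanged.
108.7 MHz mod fs = 30.5 MHz.
30.5 MHz > fs/2 = 19.55 MHz, folds to fs − 30.5 MHz = 8.6 MHz.
8.6 MHz ≤ fs/2 = 19.55 MHz, passes unchanged.
Distinct values: {6.7 MHz, 8.6 MHz} → 2.

2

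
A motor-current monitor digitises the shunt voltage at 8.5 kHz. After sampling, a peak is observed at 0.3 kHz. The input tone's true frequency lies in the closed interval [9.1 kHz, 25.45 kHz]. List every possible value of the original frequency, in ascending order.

Frequencies that alias to 0.3 kHz are k·fs ± 0.3 kHz for integer k ≥ 0.
k=0: 0.3 kHz.
k=1: 8.2 kHz, 8.8 kHz.
k=2: 16.7 kHz, 17.3 kHz.
k=3: 25.2 kHz, 25.8 kHz.
k=4: 33.7 kHz, 34.3 kHz.
Within [9.1 kHz, 25.45 kHz]: 16.7 kHz, 17.3 kHz, 25.2 kHz.

16.7 kHz, 17.3 kHz, 25.2 kHz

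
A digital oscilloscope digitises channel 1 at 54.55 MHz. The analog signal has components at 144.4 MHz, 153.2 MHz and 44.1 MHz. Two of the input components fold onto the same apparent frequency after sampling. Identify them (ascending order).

44.1 MHz, 153.2 MHz

fs/2 = 27.275 MHz.
144.4 MHz mod fs = 35.3 MHz.
35.3 MHz > fs/2 = 27.275 MHz, folds to fs − 35.3 MHz = 19.25 MHz.
153.2 MHz mod fs = 44.1 MHz.
44.1 MHz > fs/2 = 27.275 MHz, folds to fs − 44.1 MHz = 10.45 MHz.
44.1 MHz > fs/2 = 27.275 MHz, folds to fs − 44.1 MHz = 10.45 MHz.
44.1 MHz and 153.2 MHz both map to 10.45 MHz.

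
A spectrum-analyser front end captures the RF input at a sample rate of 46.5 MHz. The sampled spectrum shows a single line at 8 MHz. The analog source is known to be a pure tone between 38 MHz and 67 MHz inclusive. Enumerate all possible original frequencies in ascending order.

Frequencies that alias to 8 MHz are k·fs ± 8 MHz for integer k ≥ 0.
k=0: 8 MHz.
k=1: 38.5 MHz, 54.5 MHz.
k=2: 85 MHz, 101 MHz.
Within [38 MHz, 67 MHz]: 38.5 MHz, 54.5 MHz.

38.5 MHz, 54.5 MHz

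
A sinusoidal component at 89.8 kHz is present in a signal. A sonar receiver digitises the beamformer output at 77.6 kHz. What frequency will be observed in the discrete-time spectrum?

89.8 kHz mod fs = 12.2 kHz.
12.2 kHz ≤ fs/2 = 38.8 kHz, appears at 12.2 kHz.

12.2 kHz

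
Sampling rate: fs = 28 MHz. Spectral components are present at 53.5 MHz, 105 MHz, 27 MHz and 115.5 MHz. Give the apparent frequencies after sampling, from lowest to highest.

fs/2 = 14 MHz.
53.5 MHz mod fs = 25.5 MHz.
25.5 MHz > fs/2 = 14 MHz, folds to fs − 25.5 MHz = 2.5 MHz.
105 MHz mod fs = 21 MHz.
21 MHz > fs/2 = 14 MHz, folds to fs − 21 MHz = 7 MHz.
27 MHz > fs/2 = 14 MHz, folds to fs − 27 MHz = 1 MHz.
115.5 MHz mod fs = 3.5 MHz.
3.5 MHz ≤ fs/2 = 14 MHz, appears at 3.5 MHz.
Distinct values: {1 MHz, 2.5 MHz, 3.5 MHz, 7 MHz}.

1 MHz, 2.5 MHz, 3.5 MHz, 7 MHz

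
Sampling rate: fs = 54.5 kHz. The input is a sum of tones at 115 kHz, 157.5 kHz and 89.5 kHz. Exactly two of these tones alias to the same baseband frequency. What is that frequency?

6 kHz

fs/2 = 27.25 kHz.
115 kHz mod fs = 6 kHz.
6 kHz ≤ fs/2 = 27.25 kHz, appears at 6 kHz.
157.5 kHz mod fs = 48.5 kHz.
48.5 kHz > fs/2 = 27.25 kHz, folds to fs − 48.5 kHz = 6 kHz.
89.5 kHz mod fs = 35 kHz.
35 kHz > fs/2 = 27.25 kHz, folds to fs − 35 kHz = 19.5 kHz.
115 kHz and 157.5 kHz both map to 6 kHz.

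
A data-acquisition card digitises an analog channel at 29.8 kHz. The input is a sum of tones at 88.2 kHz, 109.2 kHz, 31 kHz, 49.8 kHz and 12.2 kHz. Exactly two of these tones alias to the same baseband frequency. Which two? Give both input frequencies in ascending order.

fs/2 = 14.9 kHz.
88.2 kHz mod fs = 28.6 kHz.
28.6 kHz > fs/2 = 14.9 kHz, folds to fs − 28.6 kHz = 1.2 kHz.
109.2 kHz mod fs = 19.8 kHz.
19.8 kHz > fs/2 = 14.9 kHz, folds to fs − 19.8 kHz = 10 kHz.
31 kHz mod fs = 1.2 kHz.
1.2 kHz ≤ fs/2 = 14.9 kHz, appears at 1.2 kHz.
49.8 kHz mod fs = 20 kHz.
20 kHz > fs/2 = 14.9 kHz, folds to fs − 20 kHz = 9.8 kHz.
12.2 kHz ≤ fs/2 = 14.9 kHz, passes unchanged.
31 kHz and 88.2 kHz both map to 1.2 kHz.

31 kHz, 88.2 kHz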